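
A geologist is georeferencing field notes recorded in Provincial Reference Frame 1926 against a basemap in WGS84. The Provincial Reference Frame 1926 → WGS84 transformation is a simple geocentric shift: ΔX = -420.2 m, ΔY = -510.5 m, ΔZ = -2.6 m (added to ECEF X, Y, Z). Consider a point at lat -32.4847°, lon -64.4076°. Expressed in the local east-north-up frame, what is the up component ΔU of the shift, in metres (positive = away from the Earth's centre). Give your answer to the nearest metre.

At φ = -32.4847°, λ = -64.4076°: sin φ = -0.537074, cos φ = 0.843535, sin λ = -0.901890, cos λ = 0.431966.
ΔU = cos φ cos λ·ΔX + cos φ sin λ·ΔY + sin φ·ΔZ = (0.843535)(0.431966)(-420.2) + (0.843535)(-0.901890)(-510.5) + (-0.537074)(-2.6) = 236.66 m.

ΔU = 237 m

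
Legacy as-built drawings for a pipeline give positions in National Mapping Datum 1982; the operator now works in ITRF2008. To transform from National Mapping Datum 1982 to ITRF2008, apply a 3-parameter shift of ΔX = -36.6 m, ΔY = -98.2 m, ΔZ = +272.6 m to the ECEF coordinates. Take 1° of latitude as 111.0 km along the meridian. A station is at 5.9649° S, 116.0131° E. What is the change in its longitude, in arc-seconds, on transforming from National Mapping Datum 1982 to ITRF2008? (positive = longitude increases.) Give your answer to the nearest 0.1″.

sin φ = -0.103919, cos φ = 0.994586, sin λ = 0.898694, cos λ = -0.438577.
East component: ΔE = −sin λ·ΔX + cos λ·ΔY = −(0.898694)(-36.6) + (-0.438577)(-98.2) = 75.96 m.
1° of latitude spans 111000 m; at latitude φ, 1° of longitude spans that × cos φ = 110399.0 m, so Δλ = 75.96 / 110399.0 × 3600 = 2.477″.

Δλ = 2.5″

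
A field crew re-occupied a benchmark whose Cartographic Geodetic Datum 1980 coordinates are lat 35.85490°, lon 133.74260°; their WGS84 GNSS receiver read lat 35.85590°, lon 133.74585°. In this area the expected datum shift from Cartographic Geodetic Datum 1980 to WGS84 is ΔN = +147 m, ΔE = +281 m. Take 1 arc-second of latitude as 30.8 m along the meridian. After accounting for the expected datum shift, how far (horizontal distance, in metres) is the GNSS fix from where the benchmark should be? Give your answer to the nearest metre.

Observed coordinate differences: Δφ = +0.00100°, Δλ = +0.00325°.
Converting to metres (1° lat = 110880 m, cos φ = 0.810503): observed ΔN = 110.9 m, observed ΔE = 292.1 m.
Subtracting the expected shift leaves a residual of 110.9 − (147) = -36.1 m north and 292.1 − (281) = 11.1 m east.
Residual distance = √((-36.1)² + 11.1²) = 37.8 m.

38 m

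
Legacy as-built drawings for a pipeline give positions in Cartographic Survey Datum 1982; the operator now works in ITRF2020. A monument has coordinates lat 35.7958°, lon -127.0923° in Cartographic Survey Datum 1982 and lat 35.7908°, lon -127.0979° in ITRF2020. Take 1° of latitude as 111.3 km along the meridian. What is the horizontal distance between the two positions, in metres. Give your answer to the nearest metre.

Δφ = 35.7908° − 35.7958° = -0.0050°; Δλ = -127.0979° − -127.0923° = -0.0056°.
ΔN = Δφ × 111300 = -556.5 m; ΔE = Δλ × 111300 × cos(35.7958°) = -0.0056 × 111300 × 0.811107 = -505.5 m.
Distance = √(ΔE² + ΔN²) = √((-505.5)² + (-556.5)²) = 751.8 m.

752 m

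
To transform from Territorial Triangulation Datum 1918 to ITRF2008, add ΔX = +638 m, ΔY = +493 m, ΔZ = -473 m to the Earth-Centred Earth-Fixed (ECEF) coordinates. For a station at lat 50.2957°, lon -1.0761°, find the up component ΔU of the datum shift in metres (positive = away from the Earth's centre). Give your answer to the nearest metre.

The local up (radial) axis is (cos φ cos λ, cos φ sin λ, sin φ), giving ΔU = 407.499 − 5.915 − 363.903 = 37.68 m.

ΔU = 38 m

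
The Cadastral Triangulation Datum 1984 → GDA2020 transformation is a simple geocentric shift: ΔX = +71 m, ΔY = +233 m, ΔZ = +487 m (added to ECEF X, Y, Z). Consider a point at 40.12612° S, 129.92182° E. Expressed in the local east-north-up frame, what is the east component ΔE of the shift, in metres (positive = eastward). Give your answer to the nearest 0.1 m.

At φ = -40.12612°, λ = 129.92182°: sin φ = -0.644472, cos φ = 0.764628, sin λ = 0.766921, cos λ = -0.641742.
ΔE = −sin λ·ΔX + cos λ·ΔY = −(0.766921)·(71) + (-0.641742)·(233) = -203.98 m.

ΔE = -204.0 m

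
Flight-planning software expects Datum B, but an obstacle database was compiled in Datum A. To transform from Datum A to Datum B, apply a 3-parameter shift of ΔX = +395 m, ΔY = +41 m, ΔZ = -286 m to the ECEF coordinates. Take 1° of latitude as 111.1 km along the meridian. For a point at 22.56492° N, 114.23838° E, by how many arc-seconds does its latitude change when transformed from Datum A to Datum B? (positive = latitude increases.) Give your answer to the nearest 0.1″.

Δφ = -7.0″

sin φ = 0.383730, cos φ = 0.923445, sin λ = 0.911845, cos λ = -0.410534.
North component: ΔN = −sin φ cos λ·ΔX − sin φ sin λ·ΔY + cos φ·ΔZ = −(0.383730)(-0.410534)(395) − (0.383730)(0.911845)(41) + (0.923445)(-286) = -216.23 m.
1° of latitude spans 111100 m, so Δφ = -216.23 / 111100 × 3600 = -7.006″.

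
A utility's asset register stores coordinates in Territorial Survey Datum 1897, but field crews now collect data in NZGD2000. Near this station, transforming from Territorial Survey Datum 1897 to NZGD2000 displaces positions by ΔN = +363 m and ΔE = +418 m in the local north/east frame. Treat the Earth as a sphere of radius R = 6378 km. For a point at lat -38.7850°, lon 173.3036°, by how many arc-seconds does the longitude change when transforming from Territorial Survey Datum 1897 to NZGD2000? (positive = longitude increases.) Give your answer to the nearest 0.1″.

Δλ = 17.3″

At latitude -38.7850°, cos φ = 0.779502.
One radian of longitude at latitude φ spans R cos φ, so Δλ = ΔE / (R cos φ) = 418.0 / (6378000 × 0.779502) = 8.4076e-05 rad = 17.342″.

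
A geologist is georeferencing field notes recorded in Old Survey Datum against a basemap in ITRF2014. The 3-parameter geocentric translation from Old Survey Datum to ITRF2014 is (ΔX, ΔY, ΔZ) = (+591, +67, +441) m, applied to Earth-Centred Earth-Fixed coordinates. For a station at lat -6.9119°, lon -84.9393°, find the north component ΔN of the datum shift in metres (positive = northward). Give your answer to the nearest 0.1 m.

The local north axis is (−sin φ cos λ, −sin φ sin λ, cos φ), giving ΔN = 6.274 − 8.032 + 437.795 = 436.04 m.

ΔN = 436.0 m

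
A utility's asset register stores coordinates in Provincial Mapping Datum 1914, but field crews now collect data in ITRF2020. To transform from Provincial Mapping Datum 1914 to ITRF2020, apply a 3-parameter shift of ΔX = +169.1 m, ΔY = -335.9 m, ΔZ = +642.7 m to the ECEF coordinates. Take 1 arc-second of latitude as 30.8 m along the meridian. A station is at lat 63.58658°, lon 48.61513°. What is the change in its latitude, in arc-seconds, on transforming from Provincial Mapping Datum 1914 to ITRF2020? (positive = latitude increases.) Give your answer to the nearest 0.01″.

sin φ = 0.895608, cos φ = 0.444845, sin λ = 0.750286, cos λ = 0.661114.
North component: ΔN = −sin φ cos λ·ΔX − sin φ sin λ·ΔY + cos φ·ΔZ = −(0.895608)(0.661114)(169.1) − (0.895608)(0.750286)(-335.9) + (0.444845)(642.7) = 411.49 m.
1° of latitude spans 3600 × 30.80 = 110880 m, so Δφ = 411.49 / 110880 × 3600 = 13.360″.

Δφ = 13.36″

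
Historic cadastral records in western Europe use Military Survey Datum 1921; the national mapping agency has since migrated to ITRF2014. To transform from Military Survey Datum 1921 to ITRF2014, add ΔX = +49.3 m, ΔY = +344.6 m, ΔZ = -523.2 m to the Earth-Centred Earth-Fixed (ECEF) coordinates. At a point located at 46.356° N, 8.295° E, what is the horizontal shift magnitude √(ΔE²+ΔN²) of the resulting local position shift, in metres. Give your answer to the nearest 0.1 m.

At φ = 46.356°, λ = 8.295°: sin φ = 0.723642, cos φ = 0.690175, sin λ = 0.144270, cos λ = 0.989538.
ΔE = −sin λ·ΔX + cos λ·ΔY = −(0.144270)·(49.3) + (0.989538)·(344.6) = 333.88 m.
ΔN = −sin φ cos λ·ΔX − sin φ sin λ·ΔY + cos φ·ΔZ = −(0.723642)(0.989538)(49.3) − (0.723642)(0.144270)(344.6) + (0.690175)(-523.2) = -432.38 m.
Horizontal magnitude = √(ΔE² + ΔN²) = √(333.88² + (-432.38)²) = 546.29 m.

546.3 m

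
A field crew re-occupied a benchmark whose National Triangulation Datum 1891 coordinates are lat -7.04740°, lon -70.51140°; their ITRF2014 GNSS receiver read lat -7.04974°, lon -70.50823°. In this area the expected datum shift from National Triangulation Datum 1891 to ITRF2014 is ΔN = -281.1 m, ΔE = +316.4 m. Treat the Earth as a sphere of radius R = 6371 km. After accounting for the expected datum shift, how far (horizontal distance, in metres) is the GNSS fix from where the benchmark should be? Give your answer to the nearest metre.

39 m

Observed coordinate differences: Δφ = -0.00234°, Δλ = +0.00317°.
Converting to metres (1° lat = 111195 m, cos φ = 0.992445): observed ΔN = -260.2 m, observed ΔE = 349.8 m.
Subtracting the expected shift leaves a residual of -260.2 − (-281.1) = 20.9 m north and 349.8 − (316.4) = 33.4 m east.
Residual distance = √(20.9² + 33.4²) = 39.4 m.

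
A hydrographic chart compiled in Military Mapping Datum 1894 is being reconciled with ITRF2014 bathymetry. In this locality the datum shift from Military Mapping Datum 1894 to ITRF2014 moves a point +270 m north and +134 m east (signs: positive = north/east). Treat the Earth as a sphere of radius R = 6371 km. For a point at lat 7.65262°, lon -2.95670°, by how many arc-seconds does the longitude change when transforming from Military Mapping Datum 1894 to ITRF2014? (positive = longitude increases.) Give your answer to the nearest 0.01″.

Δλ = 4.38″

At latitude 7.65262°, cos φ = 0.991094.
One radian of longitude at latitude φ spans R cos φ, so Δλ = ΔE / (R cos φ) = 134.0 / (6371000 × 0.991094) = 2.1222e-05 rad = 4.377″.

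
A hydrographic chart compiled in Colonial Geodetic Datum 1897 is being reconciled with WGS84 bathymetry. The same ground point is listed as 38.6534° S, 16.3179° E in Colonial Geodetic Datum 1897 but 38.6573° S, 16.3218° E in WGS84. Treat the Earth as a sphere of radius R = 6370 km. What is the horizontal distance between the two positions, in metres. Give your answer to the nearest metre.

550 m

Δφ = -38.6573° − -38.6534° = -0.0039°; Δλ = 16.3218° − 16.3179° = +0.0039°.
1° along a meridian = πR/180 = 111177 m.
ΔN = Δφ × 111177 = -433.6 m; ΔE = Δλ × 111177 × cos(-38.6534°) = +0.0039 × 111177 × 0.780939 = 338.6 m.
Distance = √(ΔE² + ΔN²) = √(338.6² + (-433.6)²) = 550.1 m.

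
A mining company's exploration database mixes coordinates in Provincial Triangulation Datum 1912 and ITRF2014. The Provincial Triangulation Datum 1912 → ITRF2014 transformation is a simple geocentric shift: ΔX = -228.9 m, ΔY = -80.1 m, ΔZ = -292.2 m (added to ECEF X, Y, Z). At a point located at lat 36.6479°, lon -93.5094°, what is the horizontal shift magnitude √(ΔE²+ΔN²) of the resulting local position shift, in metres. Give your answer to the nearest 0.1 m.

At φ = 36.6479°, λ = -93.5094°: sin φ = 0.596896, cos φ = 0.802319, sin λ = -0.998125, cos λ = -0.061212.
ΔE = −sin λ·ΔX + cos λ·ΔY = −(-0.998125)·(-228.9) + (-0.061212)·(-80.1) = -223.57 m.
ΔN = −sin φ cos λ·ΔX − sin φ sin λ·ΔY + cos φ·ΔZ = −(0.596896)(-0.061212)(-228.9) − (0.596896)(-0.998125)(-80.1) + (0.802319)(-292.2) = -290.52 m.
Horizontal magnitude = √(ΔE² + ΔN²) = √((-223.57)² + (-290.52)²) = 366.59 m.

366.6 m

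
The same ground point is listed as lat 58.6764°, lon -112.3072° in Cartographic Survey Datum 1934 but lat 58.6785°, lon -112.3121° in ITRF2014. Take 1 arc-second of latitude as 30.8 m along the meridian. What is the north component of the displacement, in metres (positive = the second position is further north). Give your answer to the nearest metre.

Δφ = 58.6785° − 58.6764° = +0.0021°; Δλ = -112.3121° − -112.3072° = -0.0049°.
1° of latitude = 3600 × 30.80 = 110880 m.
ΔN = Δφ × 110880 = 232.8 m; ΔE = Δλ × 110880 × cos(58.6764°) = -0.0049 × 110880 × 0.519871 = -282.5 m.

ΔN = 233 m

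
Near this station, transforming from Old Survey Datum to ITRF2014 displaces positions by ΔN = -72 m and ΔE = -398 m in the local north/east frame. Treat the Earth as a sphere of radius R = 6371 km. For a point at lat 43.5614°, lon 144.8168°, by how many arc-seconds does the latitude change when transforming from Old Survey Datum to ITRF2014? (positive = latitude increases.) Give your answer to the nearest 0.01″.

Δφ = -2.33″

On a sphere of radius R, 1 rad of latitude = R, so Δφ = ΔN / R = -72.0 / 6371000 = -1.1301e-05 rad = -2.331″.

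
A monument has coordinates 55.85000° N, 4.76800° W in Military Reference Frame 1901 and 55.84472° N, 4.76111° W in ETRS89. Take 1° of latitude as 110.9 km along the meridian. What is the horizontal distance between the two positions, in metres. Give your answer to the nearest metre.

726 m

Δφ = 55.84472° − 55.85000° = -0.00528°; Δλ = -4.76111° − -4.76800° = +0.00689°.
ΔN = Δφ × 110900 = -585.6 m; ΔE = Δλ × 110900 × cos(55.85000°) = +0.00689 × 110900 × 0.561361 = 428.9 m.
Distance = √(ΔE² + ΔN²) = √(428.9² + (-585.6)²) = 725.8 m.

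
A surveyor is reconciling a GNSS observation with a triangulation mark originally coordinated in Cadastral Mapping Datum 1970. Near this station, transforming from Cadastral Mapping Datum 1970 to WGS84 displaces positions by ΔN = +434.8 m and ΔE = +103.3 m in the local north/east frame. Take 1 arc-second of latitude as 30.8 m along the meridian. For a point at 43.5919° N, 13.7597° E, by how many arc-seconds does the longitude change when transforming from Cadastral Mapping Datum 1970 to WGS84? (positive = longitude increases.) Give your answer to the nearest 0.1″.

At latitude 43.5919°, cos φ = 0.724269.
1″ of longitude at this latitude = 30.80 × cos φ = 22.3075 m, so Δλ = 103.3 / 22.3075 = 4.631″.

Δλ = 4.6″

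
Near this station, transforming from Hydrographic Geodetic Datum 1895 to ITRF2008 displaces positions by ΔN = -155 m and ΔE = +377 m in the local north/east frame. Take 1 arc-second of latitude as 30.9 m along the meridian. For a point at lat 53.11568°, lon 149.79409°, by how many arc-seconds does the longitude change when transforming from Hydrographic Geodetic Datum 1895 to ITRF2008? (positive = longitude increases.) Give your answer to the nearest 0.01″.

Δλ = 20.33″

At latitude 53.11568°, cos φ = 0.600201.
1″ of longitude at this latitude = 30.90 × cos φ = 18.5462 m, so Δλ = 377.0 / 18.5462 = 20.328″.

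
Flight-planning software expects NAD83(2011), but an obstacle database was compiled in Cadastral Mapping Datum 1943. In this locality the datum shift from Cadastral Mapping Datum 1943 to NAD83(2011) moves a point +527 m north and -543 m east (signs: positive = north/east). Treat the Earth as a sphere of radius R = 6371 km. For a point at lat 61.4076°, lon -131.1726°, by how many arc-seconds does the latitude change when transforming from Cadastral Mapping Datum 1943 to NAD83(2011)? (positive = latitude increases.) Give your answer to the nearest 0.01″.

On a sphere of radius R, 1 rad of latitude = R, so Δφ = ΔN / R = 527.0 / 6371000 = 8.2719e-05 rad = 17.062″.

Δφ = 17.06″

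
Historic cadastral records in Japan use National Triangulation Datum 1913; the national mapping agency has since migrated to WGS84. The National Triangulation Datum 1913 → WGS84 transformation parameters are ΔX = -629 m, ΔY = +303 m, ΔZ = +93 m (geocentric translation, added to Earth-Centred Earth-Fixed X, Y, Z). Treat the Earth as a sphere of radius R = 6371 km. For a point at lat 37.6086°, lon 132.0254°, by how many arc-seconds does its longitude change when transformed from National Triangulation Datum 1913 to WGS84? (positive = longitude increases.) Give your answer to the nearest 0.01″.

Δλ = 10.81″

sin φ = 0.610264, cos φ = 0.792198, sin λ = 0.742848, cos λ = -0.669460.
East component: ΔE = −sin λ·ΔX + cos λ·ΔY = −(0.742848)(-629) + (-0.669460)(303) = 264.41 m.
1° of latitude spans πR/180 = 111195 m; at latitude φ, 1° of longitude spans that × cos φ = 88088.4 m, so Δλ = 264.41 / 88088.4 × 3600 = 10.806″.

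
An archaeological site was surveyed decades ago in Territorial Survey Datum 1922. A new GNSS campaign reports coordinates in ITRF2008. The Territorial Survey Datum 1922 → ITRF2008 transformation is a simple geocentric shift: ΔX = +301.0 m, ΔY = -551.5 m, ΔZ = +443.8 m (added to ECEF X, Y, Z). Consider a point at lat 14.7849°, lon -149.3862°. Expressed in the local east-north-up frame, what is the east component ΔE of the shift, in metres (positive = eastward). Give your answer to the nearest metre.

At φ = 14.7849°, λ = -149.3862°: sin φ = 0.255191, cos φ = 0.966891, sin λ = -0.509249, cos λ = -0.860619.
ΔE = −sin λ·ΔX + cos λ·ΔY = −(-0.509249)·(301.0) + (-0.860619)·(-551.5) = 627.92 m.

ΔE = 628 m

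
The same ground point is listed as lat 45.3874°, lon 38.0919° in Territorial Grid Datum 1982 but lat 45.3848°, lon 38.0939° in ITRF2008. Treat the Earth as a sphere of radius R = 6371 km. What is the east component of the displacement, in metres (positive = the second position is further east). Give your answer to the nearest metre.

Δφ = 45.3848° − 45.3874° = -0.0026°; Δλ = 38.0939° − 38.0919° = +0.0020°.
1° along a meridian = πR/180 = 111195 m.
ΔN = Δφ × 111195 = -289.1 m; ΔE = Δλ × 111195 × cos(45.3874°) = +0.0020 × 111195 × 0.702310 = 156.2 m.

ΔE = 156 m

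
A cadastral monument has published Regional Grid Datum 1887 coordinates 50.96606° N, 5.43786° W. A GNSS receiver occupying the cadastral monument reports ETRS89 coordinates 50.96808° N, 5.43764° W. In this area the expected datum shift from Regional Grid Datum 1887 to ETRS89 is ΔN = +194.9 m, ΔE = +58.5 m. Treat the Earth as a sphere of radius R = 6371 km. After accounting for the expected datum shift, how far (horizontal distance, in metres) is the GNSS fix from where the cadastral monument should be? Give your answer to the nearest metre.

52 m

Observed coordinate differences: Δφ = +0.00202°, Δλ = +0.00022°.
Converting to metres (1° lat = 111195 m, cos φ = 0.629781): observed ΔN = 224.6 m, observed ΔE = 15.4 m.
Subtracting the expected shift leaves a residual of 224.6 − (194.9) = 29.7 m north and 15.4 − (58.5) = -43.1 m east.
Residual distance = √(29.7² + (-43.1)²) = 52.3 m.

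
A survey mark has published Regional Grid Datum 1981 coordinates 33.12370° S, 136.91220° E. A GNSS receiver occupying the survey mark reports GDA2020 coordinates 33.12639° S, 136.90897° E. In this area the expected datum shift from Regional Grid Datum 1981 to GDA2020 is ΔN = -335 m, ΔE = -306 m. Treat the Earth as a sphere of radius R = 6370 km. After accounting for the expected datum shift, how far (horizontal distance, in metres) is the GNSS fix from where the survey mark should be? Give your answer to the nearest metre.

36 m

Observed coordinate differences: Δφ = -0.00269°, Δλ = -0.00323°.
Converting to metres (1° lat = 111177 m, cos φ = 0.837493): observed ΔN = -299.1 m, observed ΔE = -300.7 m.
Subtracting the expected shift leaves a residual of -299.1 − (-335) = 35.9 m north and -300.7 − (-306) = 5.3 m east.
Residual distance = √(35.9² + 5.3²) = 36.3 m.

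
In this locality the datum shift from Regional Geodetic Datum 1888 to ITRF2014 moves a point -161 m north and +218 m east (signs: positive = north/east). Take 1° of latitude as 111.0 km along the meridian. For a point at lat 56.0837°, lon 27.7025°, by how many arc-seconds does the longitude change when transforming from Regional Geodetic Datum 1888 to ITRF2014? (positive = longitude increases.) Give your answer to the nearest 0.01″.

Δλ = 12.67″

At latitude 56.0837°, cos φ = 0.557981.
1° of longitude at this latitude = 111.0 × cos φ = 61.94 km, so Δλ = 218.0 / 61935.9 = 0.0035198° = 12.671″.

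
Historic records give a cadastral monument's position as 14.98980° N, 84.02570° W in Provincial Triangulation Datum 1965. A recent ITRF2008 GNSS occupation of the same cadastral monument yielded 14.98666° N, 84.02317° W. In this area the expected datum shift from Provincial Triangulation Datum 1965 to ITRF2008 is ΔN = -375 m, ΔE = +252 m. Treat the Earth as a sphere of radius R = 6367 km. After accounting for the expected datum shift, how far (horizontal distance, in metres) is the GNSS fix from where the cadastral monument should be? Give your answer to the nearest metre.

33 m

Observed coordinate differences: Δφ = -0.00314°, Δλ = +0.00253°.
Converting to metres (1° lat = 111125 m, cos φ = 0.965972): observed ΔN = -348.9 m, observed ΔE = 271.6 m.
Subtracting the expected shift leaves a residual of -348.9 − (-375) = 26.1 m north and 271.6 − (252) = 19.6 m east.
Residual distance = √(26.1² + 19.6²) = 32.6 m.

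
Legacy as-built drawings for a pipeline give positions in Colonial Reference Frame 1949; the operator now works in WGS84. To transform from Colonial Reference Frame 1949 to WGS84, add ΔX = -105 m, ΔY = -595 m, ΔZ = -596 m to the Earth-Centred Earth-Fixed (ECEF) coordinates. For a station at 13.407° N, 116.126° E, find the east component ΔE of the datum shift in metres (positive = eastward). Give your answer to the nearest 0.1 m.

At φ = 13.407°, λ = 116.126°: sin φ = 0.231867, cos φ = 0.972748, sin λ = 0.897828, cos λ = -0.440347.
ΔE = −sin λ·ΔX + cos λ·ΔY = −(0.897828)·(-105) + (-0.440347)·(-595) = 356.28 m.

ΔE = 356.3 m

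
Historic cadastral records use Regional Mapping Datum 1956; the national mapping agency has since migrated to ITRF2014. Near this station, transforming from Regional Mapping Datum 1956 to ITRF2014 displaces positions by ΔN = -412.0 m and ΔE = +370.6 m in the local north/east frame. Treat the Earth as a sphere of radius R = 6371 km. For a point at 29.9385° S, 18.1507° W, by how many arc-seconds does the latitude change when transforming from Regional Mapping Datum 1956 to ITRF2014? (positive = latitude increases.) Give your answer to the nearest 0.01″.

Δφ = -13.34″

On a sphere of radius R, 1 rad of latitude = R, so Δφ = ΔN / R = -412.0 / 6371000 = -6.4668e-05 rad = -13.339″.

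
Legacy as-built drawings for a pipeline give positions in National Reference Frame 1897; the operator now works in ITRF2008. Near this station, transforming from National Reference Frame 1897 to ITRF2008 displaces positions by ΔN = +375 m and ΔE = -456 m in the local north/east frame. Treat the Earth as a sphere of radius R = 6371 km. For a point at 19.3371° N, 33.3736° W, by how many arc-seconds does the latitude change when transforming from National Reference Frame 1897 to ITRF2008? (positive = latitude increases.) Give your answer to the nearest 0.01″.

On a sphere of radius R, 1 rad of latitude = R, so Δφ = ΔN / R = 375.0 / 6371000 = 5.8860e-05 rad = 12.141″.

Δφ = 12.14″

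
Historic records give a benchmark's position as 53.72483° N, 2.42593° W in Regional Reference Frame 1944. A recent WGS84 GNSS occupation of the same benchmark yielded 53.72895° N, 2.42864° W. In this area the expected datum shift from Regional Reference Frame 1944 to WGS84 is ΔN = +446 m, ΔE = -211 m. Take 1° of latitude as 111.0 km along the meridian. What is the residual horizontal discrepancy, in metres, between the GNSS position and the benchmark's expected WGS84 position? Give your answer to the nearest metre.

Observed coordinate differences: Δφ = +0.00412°, Δλ = -0.00271°.
Converting to metres (1° lat = 111000 m, cos φ = 0.591664): observed ΔN = 457.3 m, observed ΔE = -178.0 m.
Subtracting the expected shift leaves a residual of 457.3 − (446) = 11.3 m north and -178.0 − (-211) = 33.0 m east.
Residual distance = √(11.3² + 33.0²) = 34.9 m.

35 m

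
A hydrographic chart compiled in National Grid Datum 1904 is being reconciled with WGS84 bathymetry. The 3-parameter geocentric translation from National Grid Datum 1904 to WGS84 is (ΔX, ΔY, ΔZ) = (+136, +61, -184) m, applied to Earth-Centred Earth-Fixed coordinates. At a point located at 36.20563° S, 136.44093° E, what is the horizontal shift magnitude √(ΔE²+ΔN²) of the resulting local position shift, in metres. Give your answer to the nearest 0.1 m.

228.2 m

The local east axis at (φ, λ) is (−sin λ, cos λ, 0), so ΔE = −sin(136.44093°)·136 + cos(136.44093°)·61 = -137.92 m.
The local north axis is (−sin φ cos λ, −sin φ sin λ, cos φ), giving ΔN = -58.215 + 24.830 − 148.470 = -181.86 m.
Horizontal magnitude = √(ΔE² + ΔN²) = √((-137.92)² + (-181.86)²) = 228.24 m.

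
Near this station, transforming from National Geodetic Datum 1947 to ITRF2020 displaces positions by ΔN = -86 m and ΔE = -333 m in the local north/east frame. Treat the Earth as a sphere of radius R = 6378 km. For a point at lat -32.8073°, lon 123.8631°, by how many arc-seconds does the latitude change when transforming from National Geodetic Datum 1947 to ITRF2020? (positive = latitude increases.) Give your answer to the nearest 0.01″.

On a sphere of radius R, 1 rad of latitude = R, so Δφ = ΔN / R = -86.0 / 6378000 = -1.3484e-05 rad = -2.781″.

Δφ = -2.78″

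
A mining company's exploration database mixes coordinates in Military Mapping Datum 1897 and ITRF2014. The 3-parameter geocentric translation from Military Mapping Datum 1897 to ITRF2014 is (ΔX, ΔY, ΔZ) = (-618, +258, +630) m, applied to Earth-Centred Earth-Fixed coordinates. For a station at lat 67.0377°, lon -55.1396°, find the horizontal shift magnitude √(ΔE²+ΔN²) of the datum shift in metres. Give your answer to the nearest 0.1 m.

The local east axis at (φ, λ) is (−sin λ, cos λ, 0), so ΔE = −sin(-55.1396°)·(-618) + cos(-55.1396°)·258 = -359.63 m.
The local north axis is (−sin φ cos λ, −sin φ sin λ, cos φ), giving ΔN = 325.246 + 194.926 + 245.779 = 765.95 m.
Horizontal magnitude = √(ΔE² + ΔN²) = √((-359.63)² + 765.95²) = 846.18 m.

846.2 m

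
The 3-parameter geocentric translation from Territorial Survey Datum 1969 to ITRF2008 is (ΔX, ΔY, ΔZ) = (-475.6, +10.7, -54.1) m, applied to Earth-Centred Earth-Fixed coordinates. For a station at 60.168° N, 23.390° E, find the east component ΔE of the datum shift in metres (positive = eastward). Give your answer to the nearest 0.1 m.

ΔE = 198.6 m

At φ = 60.168°, λ = 23.390°: sin φ = 0.867488, cos φ = 0.497459, sin λ = 0.396988, cos λ = 0.917824.
ΔE = −sin λ·ΔX + cos λ·ΔY = −(0.396988)·(-475.6) + (0.917824)·(10.7) = 198.63 m.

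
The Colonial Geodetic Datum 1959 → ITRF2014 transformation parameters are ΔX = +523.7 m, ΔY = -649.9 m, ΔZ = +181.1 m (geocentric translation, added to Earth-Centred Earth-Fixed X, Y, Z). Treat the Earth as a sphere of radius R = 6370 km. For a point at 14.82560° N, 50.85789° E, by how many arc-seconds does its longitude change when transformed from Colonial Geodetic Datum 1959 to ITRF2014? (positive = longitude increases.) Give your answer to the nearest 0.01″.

sin φ = 0.255878, cos φ = 0.966709, sin λ = 0.775583, cos λ = 0.631246.
East component: ΔE = −sin λ·ΔX + cos λ·ΔY = −(0.775583)(523.7) + (0.631246)(-649.9) = -816.42 m.
1° of latitude spans πR/180 = 111177 m; at latitude φ, 1° of longitude spans that × cos φ = 107476.3 m, so Δλ = -816.42 / 107476.3 × 3600 = -27.347″.

Δλ = -27.35″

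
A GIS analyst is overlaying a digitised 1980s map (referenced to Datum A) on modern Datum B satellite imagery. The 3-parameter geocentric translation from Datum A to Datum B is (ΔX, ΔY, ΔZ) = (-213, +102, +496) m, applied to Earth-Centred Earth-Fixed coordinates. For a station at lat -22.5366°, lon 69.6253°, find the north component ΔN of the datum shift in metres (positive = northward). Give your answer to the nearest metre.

The local north axis is (−sin φ cos λ, −sin φ sin λ, cos φ), giving ΔN = -28.423 + 36.648 + 458.123 = 466.35 m.

ΔN = 466 m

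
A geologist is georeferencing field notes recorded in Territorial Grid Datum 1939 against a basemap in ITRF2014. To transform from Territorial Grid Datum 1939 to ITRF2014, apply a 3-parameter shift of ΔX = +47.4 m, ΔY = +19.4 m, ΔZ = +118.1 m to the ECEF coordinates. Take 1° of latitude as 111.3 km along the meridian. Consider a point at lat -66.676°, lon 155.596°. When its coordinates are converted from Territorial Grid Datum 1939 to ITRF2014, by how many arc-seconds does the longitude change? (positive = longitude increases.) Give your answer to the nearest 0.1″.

sin φ = -0.918281, cos φ = 0.395930, sin λ = 0.413168, cos λ = -0.910655.
East component: ΔE = −sin λ·ΔX + cos λ·ΔY = −(0.413168)(47.4) + (-0.910655)(19.4) = -37.25 m.
1° of latitude spans 111300 m; at latitude φ, 1° of longitude spans that × cos φ = 44067.0 m, so Δλ = -37.25 / 44067.0 × 3600 = -3.043″.

Δλ = -3.0″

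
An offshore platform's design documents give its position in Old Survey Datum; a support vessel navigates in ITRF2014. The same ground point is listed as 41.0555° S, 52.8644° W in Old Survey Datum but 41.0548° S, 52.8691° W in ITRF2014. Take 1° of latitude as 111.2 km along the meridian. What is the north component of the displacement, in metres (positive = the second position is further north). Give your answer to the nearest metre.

Δφ = -41.0548° − -41.0555° = +0.0007°; Δλ = -52.8691° − -52.8644° = -0.0047°.
ΔN = Δφ × 111200 = 77.8 m; ΔE = Δλ × 111200 × cos(-41.0555°) = -0.0047 × 111200 × 0.754074 = -394.1 m.

ΔN = 78 m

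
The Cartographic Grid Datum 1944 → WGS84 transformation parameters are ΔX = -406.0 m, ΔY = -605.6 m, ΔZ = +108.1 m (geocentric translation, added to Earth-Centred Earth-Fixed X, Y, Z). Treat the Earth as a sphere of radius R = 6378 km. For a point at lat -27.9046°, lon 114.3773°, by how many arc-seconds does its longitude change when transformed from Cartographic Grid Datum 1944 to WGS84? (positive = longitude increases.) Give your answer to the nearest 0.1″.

Δλ = 22.7″

sin φ = -0.468001, cos φ = 0.883728, sin λ = 0.910847, cos λ = -0.412744.
East component: ΔE = −sin λ·ΔX + cos λ·ΔY = −(0.910847)(-406.0) + (-0.412744)(-605.6) = 619.76 m.
1° of latitude spans πR/180 = 111317 m; at latitude φ, 1° of longitude spans that × cos φ = 98374.0 m, so Δλ = 619.76 / 98374.0 × 3600 = 22.680″.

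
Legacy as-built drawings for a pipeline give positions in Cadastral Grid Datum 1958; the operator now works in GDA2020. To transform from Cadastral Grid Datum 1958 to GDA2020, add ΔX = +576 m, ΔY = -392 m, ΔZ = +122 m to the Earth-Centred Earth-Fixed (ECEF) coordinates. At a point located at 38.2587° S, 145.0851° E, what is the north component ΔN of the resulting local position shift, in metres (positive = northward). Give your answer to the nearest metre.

At φ = -38.2587°, λ = 145.0851°: sin φ = -0.619213, cos φ = 0.785223, sin λ = 0.572359, cos λ = -0.820003.
ΔN = −sin φ cos λ·ΔX − sin φ sin λ·ΔY + cos φ·ΔZ = −(-0.619213)(-0.820003)(576) − (-0.619213)(0.572359)(-392) + (0.785223)(122) = -335.60 m.

ΔN = -336 m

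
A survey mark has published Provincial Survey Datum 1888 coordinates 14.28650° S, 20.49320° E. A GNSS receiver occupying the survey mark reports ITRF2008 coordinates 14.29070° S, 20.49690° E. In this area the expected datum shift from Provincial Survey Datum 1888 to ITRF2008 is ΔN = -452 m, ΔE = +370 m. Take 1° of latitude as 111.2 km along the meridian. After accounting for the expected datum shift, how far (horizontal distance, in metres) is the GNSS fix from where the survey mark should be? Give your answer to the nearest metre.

Observed coordinate differences: Δφ = -0.00420°, Δλ = +0.00370°.
Converting to metres (1° lat = 111200 m, cos φ = 0.969074): observed ΔN = -467.0 m, observed ΔE = 398.7 m.
Subtracting the expected shift leaves a residual of -467.0 − (-452) = -15.0 m north and 398.7 − (370) = 28.7 m east.
Residual distance = √((-15.0)² + 28.7²) = 32.4 m.

32 m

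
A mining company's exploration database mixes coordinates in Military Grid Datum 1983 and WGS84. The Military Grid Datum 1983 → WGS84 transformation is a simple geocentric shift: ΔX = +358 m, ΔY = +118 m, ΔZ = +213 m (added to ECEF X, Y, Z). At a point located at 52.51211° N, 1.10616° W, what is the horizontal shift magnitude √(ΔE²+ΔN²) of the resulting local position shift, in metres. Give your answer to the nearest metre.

197 m

The local east axis at (φ, λ) is (−sin λ, cos λ, 0), so ΔE = −sin(-1.10616°)·358 + cos(-1.10616°)·118 = 124.89 m.
The local north axis is (−sin φ cos λ, −sin φ sin λ, cos φ), giving ΔN = -284.014 + 1.808 + 129.630 = -152.58 m.
Horizontal magnitude = √(ΔE² + ΔN²) = √(124.89² + (-152.58)²) = 197.17 m.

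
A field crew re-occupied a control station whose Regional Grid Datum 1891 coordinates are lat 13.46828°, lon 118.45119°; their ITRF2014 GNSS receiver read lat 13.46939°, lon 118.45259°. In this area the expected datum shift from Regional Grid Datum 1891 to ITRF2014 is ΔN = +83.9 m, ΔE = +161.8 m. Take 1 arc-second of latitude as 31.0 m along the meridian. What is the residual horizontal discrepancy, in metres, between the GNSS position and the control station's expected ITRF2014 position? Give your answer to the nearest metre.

41 m

Observed coordinate differences: Δφ = +0.00111°, Δλ = +0.00140°.
Converting to metres (1° lat = 111600 m, cos φ = 0.972499): observed ΔN = 123.9 m, observed ΔE = 151.9 m.
Subtracting the expected shift leaves a residual of 123.9 − (83.9) = 40.0 m north and 151.9 − (161.8) = -9.9 m east.
Residual distance = √(40.0² + (-9.9)²) = 41.2 m.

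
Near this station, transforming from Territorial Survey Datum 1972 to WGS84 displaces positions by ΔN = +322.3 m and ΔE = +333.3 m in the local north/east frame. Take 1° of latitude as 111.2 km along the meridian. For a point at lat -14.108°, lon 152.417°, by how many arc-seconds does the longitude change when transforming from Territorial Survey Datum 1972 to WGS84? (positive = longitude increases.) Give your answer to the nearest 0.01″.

At latitude -14.108°, cos φ = 0.969838.
1° of longitude at this latitude = 111.2 × cos φ = 107.85 km, so Δλ = 333.3 / 107846.0 = 0.0030905° = 11.126″.

Δλ = 11.13″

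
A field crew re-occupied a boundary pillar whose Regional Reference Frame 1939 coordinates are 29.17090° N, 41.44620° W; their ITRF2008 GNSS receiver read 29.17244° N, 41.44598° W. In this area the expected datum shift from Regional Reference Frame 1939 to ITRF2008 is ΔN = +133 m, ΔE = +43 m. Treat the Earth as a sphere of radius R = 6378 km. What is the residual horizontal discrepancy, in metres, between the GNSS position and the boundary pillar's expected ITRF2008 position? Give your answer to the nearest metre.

Observed coordinate differences: Δφ = +0.00154°, Δλ = +0.00022°.
Converting to metres (1° lat = 111317 m, cos φ = 0.873170): observed ΔN = 171.4 m, observed ΔE = 21.4 m.
Subtracting the expected shift leaves a residual of 171.4 − (133) = 38.4 m north and 21.4 − (43) = -21.6 m east.
Residual distance = √(38.4² + (-21.6)²) = 44.1 m.

44 m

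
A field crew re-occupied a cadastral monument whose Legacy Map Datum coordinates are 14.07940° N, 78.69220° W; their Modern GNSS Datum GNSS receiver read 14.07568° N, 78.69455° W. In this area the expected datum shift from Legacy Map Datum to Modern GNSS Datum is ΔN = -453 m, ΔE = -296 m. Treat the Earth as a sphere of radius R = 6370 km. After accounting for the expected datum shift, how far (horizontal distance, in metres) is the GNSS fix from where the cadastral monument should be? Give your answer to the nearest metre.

Observed coordinate differences: Δφ = -0.00372°, Δλ = -0.00235°.
Converting to metres (1° lat = 111177 m, cos φ = 0.969960): observed ΔN = -413.6 m, observed ΔE = -253.4 m.
Subtracting the expected shift leaves a residual of -413.6 − (-453) = 39.4 m north and -253.4 − (-296) = 42.6 m east.
Residual distance = √(39.4² + 42.6²) = 58.0 m.

58 m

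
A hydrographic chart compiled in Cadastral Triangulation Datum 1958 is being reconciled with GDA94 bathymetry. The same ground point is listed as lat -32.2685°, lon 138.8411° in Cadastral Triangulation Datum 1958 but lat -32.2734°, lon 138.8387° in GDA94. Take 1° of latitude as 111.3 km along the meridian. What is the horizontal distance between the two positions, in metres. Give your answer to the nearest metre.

Δφ = -32.2734° − -32.2685° = -0.0049°; Δλ = 138.8387° − 138.8411° = -0.0024°.
ΔN = Δφ × 111300 = -545.4 m; ΔE = Δλ × 111300 × cos(-32.2685°) = -0.0024 × 111300 × 0.845555 = -225.9 m.
Distance = √(ΔE² + ΔN²) = √((-225.9)² + (-545.4)²) = 590.3 m.

590 m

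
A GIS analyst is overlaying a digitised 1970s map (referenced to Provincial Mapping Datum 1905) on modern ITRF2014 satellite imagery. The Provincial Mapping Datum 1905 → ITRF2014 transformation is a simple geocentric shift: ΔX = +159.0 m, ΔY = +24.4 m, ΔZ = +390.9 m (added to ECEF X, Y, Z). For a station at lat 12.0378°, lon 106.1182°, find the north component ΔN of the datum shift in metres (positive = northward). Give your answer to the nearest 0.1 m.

ΔN = 386.6 m

The local north axis is (−sin φ cos λ, −sin φ sin λ, cos φ), giving ΔN = 9.206 − 4.889 + 382.304 = 386.62 m.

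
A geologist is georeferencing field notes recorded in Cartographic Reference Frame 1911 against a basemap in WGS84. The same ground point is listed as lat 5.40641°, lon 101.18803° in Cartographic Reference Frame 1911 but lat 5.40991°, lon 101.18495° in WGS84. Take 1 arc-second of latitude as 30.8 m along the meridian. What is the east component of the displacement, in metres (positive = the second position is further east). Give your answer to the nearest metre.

ΔE = -340 m

Δφ = 5.40991° − 5.40641° = +0.00350°; Δλ = 101.18495° − 101.18803° = -0.00308°.
1° of latitude = 3600 × 30.80 = 110880 m.
ΔN = Δφ × 110880 = 388.1 m; ΔE = Δλ × 110880 × cos(5.40641°) = -0.00308 × 110880 × 0.995551 = -340.0 m.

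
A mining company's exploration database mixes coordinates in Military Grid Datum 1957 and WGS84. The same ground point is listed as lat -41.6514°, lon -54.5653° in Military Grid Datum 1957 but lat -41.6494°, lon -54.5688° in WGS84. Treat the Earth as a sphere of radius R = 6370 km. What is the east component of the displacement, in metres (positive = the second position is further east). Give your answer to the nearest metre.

Δφ = -41.6494° − -41.6514° = +0.0020°; Δλ = -54.5688° − -54.5653° = -0.0035°.
1° along a meridian = πR/180 = 111177 m.
ΔN = Δφ × 111177 = 222.4 m; ΔE = Δλ × 111177 × cos(-41.6514°) = -0.0035 × 111177 × 0.747202 = -290.8 m.

ΔE = -291 m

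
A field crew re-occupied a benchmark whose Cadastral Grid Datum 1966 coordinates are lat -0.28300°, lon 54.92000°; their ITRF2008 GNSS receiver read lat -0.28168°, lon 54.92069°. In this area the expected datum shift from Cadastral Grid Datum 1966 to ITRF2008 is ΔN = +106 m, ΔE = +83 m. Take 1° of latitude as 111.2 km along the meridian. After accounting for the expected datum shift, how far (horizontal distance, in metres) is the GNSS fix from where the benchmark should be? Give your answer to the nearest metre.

41 m

Observed coordinate differences: Δφ = +0.00132°, Δλ = +0.00069°.
Converting to metres (1° lat = 111200 m, cos φ = 0.999988): observed ΔN = 146.8 m, observed ΔE = 76.7 m.
Subtracting the expected shift leaves a residual of 146.8 − (106) = 40.8 m north and 76.7 − (83) = -6.3 m east.
Residual distance = √(40.8² + (-6.3)²) = 41.3 m.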